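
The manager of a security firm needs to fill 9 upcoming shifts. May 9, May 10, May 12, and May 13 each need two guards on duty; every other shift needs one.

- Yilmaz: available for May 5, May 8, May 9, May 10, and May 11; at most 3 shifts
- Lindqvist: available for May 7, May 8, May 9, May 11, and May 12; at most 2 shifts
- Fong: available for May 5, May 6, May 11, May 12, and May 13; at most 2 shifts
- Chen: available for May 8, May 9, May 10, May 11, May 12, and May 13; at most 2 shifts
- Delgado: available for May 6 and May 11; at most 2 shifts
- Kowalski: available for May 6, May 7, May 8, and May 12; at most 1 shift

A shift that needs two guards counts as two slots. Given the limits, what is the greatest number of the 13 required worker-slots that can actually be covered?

Total capacity across all guards is 3+2+2+2+2+1 = 12, and 13 slots are needed, so at most 12 can be filled.
An assignment achieving 12: May 5→Yilmaz, May 6→Delgado, May 7→Lindqvist, May 8→Kowalski, May 9→Yilmaz+Lindqvist, May 10→Yilmaz+Chen, May 11→Delgado, May 12→Fong, May 13→Fong+Chen.
Loads: Yilmaz 3/3, Lindqvist 2/2, Fong 2/2, Chen 2/2, Delgado 2/2, Kowalski 1/1.

12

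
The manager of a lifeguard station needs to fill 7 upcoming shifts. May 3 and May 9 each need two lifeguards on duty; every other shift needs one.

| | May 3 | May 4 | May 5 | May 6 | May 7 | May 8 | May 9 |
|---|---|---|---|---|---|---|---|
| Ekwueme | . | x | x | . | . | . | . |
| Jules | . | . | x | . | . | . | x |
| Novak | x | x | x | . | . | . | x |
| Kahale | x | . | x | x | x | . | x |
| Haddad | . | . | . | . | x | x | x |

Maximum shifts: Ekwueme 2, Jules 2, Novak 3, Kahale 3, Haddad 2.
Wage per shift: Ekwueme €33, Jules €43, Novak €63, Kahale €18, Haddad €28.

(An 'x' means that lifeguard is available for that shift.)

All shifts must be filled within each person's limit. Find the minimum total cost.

€282

May 3 can only be covered by Novak and Kahale, so that assignment is forced.
May 6 can only be covered by Kahale, so that assignment is forced.
May 8 can only be covered by Haddad, so that assignment is forced.
Picking the cheapest available lifeguard for each shift independently would cost €242, but that ignores the shift limits.
An optimal schedule: May 3→Kahale+Novak, May 4→Ekwueme, May 5→Ekwueme, May 6→Kahale, May 7→Kahale, May 8→Haddad, May 9→Haddad+Jules.
Total: 18 + 63 + 33 + 33 + 18 + 18 + 28 + 28 + 43 = €282.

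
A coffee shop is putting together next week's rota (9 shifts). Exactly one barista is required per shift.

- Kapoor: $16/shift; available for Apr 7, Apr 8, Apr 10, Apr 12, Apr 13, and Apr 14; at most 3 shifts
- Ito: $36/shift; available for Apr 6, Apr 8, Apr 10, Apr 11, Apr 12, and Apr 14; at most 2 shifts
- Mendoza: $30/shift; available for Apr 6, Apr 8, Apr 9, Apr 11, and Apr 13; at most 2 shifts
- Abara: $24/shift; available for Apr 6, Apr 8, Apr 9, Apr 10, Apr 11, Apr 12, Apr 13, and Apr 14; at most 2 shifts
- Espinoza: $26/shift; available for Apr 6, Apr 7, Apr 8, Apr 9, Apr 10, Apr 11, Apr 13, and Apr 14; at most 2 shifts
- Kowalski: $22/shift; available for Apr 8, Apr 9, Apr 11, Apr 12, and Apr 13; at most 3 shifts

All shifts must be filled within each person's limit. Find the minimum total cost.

$188

Picking the cheapest available barista for each shift independently would cost $164, but that ignores the shift limits.
An optimal schedule: Apr 6→Abara, Apr 7→Kapoor, Apr 8→Espinoza, Apr 9→Kowalski, Apr 10→Kapoor, Apr 11→Kowalski, Apr 12→Kapoor, Apr 13→Kowalski, Apr 14→Abara.
Total: 24 + 16 + 26 + 22 + 16 + 22 + 16 + 22 + 24 = $188.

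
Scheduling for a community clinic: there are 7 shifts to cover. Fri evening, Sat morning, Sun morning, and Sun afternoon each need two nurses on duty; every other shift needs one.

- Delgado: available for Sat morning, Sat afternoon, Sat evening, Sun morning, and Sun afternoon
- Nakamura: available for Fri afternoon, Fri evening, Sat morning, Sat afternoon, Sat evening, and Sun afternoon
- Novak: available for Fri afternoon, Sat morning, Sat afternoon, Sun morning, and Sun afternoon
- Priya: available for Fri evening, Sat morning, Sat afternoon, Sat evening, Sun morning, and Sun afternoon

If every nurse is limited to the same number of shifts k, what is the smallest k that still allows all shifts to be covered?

3

With 4 nurses and 11 worker-slots to fill, someone must work at least ⌈11/4⌉ = 3 shifts, so k ≥ 3.
k = 3 works: Fri afternoon→Nakamura, Fri evening→Nakamura+Priya, Sat morning→Nakamura+Novak, Sat afternoon→Delgado, Sat evening→Delgado, Sun morning→Delgado+Novak, Sun afternoon→Novak+Priya.
Loads: Delgado 3, Nakamura 3, Novak 3, Priya 2 — all ≤ 3.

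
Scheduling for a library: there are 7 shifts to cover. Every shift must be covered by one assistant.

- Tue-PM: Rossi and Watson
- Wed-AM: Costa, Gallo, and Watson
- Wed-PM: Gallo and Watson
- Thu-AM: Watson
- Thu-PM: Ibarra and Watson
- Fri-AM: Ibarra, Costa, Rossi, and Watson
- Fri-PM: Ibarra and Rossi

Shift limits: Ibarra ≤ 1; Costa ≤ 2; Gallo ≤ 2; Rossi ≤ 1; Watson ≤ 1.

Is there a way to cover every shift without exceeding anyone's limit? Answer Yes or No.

No

Total capacity is 7 and 7 slots are needed, so capacity alone doesn't rule it out.
Shifts {Tue-PM, Thu-AM, Thu-PM, Fri-PM} need 4 worker-slots in total, but the assistants available for any of those shifts (Ibarra, Rossi, and Watson) can supply at most 3 among them. So no valid schedule exists.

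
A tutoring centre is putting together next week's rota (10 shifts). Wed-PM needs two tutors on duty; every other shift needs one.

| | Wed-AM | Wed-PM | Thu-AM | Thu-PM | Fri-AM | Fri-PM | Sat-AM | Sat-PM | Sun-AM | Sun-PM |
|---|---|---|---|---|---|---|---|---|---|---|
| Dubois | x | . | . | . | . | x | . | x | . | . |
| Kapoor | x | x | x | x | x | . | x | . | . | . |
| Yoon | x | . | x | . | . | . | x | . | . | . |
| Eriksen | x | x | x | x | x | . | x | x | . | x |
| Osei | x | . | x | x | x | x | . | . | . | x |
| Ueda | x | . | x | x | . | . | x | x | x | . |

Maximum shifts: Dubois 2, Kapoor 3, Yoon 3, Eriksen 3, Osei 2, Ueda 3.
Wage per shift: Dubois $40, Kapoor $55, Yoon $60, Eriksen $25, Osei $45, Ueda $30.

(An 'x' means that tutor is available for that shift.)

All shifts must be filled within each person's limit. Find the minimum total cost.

$390

Wed-PM can only be covered by Kapoor and Eriksen, so that assignment is forced.
Sun-AM can only be covered by Ueda, so that assignment is forced.
Picking the cheapest available tutor for each shift independently would cost $325, but that ignores the shift limits.
An optimal schedule: Wed-AM→Dubois, Wed-PM→Eriksen+Kapoor, Thu-AM→Osei, Thu-PM→Osei, Fri-AM→Eriksen, Fri-PM→Dubois, Sat-AM→Ueda, Sat-PM→Ueda, Sun-AM→Ueda, Sun-PM→Eriksen.
Total: 40 + 25 + 55 + 45 + 45 + 25 + 40 + 30 + 30 + 30 + 25 = $390.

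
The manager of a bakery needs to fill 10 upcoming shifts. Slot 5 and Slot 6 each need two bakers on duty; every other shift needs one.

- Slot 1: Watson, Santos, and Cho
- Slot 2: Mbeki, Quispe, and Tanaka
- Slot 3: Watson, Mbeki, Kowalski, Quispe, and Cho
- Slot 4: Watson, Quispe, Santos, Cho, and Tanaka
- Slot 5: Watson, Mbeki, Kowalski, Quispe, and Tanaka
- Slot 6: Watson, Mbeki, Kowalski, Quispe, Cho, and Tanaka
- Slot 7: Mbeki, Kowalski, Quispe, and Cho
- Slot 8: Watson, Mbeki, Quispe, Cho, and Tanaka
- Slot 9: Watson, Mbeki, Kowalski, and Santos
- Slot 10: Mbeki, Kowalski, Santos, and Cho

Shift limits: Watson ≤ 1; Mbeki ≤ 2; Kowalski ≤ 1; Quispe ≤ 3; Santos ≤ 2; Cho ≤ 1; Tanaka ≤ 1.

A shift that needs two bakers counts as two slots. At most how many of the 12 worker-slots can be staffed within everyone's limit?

11

Total capacity across all bakers is 1+2+1+3+2+1+1 = 11, and 12 slots are needed, so at most 11 can be filled.
An assignment achieving 11: Slot 1→Watson, Slot 2→Mbeki, Slot 3→Quispe, Slot 4→Santos, Slot 5→Quispe+Tanaka, Slot 6→Cho, Slot 7→Mbeki, Slot 8→Quispe, Slot 9→Kowalski, Slot 10→Santos.
Loads: Watson 1/1, Mbeki 2/2, Kowalski 1/1, Quispe 3/3, Santos 2/2, Cho 1/1, Tanaka 1/1.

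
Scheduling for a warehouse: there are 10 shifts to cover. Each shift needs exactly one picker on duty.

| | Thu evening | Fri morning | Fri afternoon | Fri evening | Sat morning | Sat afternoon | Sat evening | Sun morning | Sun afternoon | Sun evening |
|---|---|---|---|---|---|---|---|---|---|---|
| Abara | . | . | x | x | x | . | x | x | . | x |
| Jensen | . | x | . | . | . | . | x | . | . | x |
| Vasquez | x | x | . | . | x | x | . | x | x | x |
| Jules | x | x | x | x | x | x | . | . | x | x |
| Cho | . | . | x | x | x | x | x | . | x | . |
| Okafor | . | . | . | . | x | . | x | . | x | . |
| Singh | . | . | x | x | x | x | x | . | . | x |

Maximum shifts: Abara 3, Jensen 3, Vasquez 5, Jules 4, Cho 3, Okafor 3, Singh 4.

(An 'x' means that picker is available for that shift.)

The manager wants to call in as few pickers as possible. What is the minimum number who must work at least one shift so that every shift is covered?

3

10 slots to fill and no one can take more than 5, so at least ⌈10/5⌉ = 2 pickers are needed.
Any 2 pickers together have capacity at most 5+4 = 9 < 10 slots, so 2 can never suffice.
Abara, Jensen, and Vasquez alone can cover everything: Thu evening→Vasquez, Fri morning→Jensen, Fri afternoon→Abara, Fri evening→Abara, Sat morning→Abara, Sat afternoon→Vasquez, Sat evening→Jensen, Sun morning→Vasquez, Sun afternoon→Vasquez, Sun evening→Jensen.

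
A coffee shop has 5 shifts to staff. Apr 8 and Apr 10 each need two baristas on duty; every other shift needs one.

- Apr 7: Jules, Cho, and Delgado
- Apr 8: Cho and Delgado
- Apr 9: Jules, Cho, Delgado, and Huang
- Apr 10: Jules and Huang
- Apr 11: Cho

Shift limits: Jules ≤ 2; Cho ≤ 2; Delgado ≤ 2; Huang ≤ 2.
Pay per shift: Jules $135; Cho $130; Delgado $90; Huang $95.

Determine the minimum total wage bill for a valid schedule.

$765

Apr 8 can only be covered by Cho and Delgado, so that assignment is forced.
Apr 10 can only be covered by Jules and Huang, so that assignment is forced.
Apr 11 can only be covered by Cho, so that assignment is forced.
Picking the cheapest available barista for each shift independently would cost $760, but that ignores the shift limits.
An optimal schedule: Apr 7→Delgado, Apr 8→Delgado+Cho, Apr 9→Huang, Apr 10→Huang+Jules, Apr 11→Cho.
Total: 90 + 90 + 130 + 95 + 95 + 135 + 130 = $765.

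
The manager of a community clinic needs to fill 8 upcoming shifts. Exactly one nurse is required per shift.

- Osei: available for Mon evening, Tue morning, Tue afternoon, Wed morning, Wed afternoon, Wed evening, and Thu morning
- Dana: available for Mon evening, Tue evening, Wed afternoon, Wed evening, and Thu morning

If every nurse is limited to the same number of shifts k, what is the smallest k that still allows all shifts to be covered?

With 2 nurses and 8 worker-slots to fill, someone must work at least ⌈8/2⌉ = 4 shifts, so k ≥ 4.
k = 4 works: Mon evening→Osei, Tue morning→Osei, Tue afternoon→Osei, Tue evening→Dana, Wed morning→Osei, Wed afternoon→Dana, Wed evening→Dana, Thu morning→Dana.
Loads: Osei 4, Dana 4 — all ≤ 4.

4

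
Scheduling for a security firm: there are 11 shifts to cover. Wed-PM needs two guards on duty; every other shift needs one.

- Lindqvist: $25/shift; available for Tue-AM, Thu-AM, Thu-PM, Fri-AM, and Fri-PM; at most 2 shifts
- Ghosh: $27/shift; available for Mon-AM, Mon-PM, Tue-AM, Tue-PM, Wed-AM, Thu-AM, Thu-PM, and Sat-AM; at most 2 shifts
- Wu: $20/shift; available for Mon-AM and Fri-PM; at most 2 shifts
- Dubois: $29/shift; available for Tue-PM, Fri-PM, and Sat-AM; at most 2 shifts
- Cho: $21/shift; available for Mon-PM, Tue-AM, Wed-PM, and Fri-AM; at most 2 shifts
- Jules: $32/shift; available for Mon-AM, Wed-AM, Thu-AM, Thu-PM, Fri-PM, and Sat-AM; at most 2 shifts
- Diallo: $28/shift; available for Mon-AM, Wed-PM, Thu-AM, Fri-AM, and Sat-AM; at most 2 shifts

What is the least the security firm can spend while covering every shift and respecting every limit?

$300

Wed-PM can only be covered by Cho and Diallo, so that assignment is forced.
Picking the cheapest available guard for each shift independently would cost $283, but that ignores the shift limits.
An optimal schedule: Mon-AM→Wu, Mon-PM→Cho, Tue-AM→Lindqvist, Tue-PM→Dubois, Wed-AM→Ghosh, Wed-PM→Cho+Diallo, Thu-AM→Ghosh, Thu-PM→Lindqvist, Fri-AM→Diallo, Fri-PM→Wu, Sat-AM→Dubois.
Total: 20 + 21 + 25 + 29 + 27 + 21 + 28 + 27 + 25 + 28 + 20 + 29 = $300.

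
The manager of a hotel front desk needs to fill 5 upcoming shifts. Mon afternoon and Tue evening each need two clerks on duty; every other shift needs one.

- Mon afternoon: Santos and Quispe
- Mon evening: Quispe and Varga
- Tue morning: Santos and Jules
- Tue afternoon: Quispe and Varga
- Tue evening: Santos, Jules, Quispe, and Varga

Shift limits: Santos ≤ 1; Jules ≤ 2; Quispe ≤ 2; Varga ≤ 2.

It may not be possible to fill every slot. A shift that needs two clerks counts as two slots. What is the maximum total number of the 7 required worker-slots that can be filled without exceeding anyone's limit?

7

Total capacity across all clerks is 1+2+2+2 = 7, and 7 slots are needed, so at most 7 can be filled.
An assignment achieving 7: Mon afternoon→Santos+Quispe, Mon evening→Quispe, Tue morning→Jules, Tue afternoon→Varga, Tue evening→Jules+Varga.
Loads: Santos 1/1, Jules 2/2, Quispe 2/2, Varga 2/2.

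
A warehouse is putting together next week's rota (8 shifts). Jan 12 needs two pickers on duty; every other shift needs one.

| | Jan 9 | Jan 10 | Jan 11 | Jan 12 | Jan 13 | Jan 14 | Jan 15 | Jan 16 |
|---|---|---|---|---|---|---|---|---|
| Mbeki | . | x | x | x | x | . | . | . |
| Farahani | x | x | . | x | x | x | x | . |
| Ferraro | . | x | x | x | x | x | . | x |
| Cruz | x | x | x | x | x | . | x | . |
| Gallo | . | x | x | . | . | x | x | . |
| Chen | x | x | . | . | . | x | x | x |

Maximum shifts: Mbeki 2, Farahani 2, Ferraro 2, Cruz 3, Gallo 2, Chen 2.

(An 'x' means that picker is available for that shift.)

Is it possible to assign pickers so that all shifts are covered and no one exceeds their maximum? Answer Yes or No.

One valid schedule: Jan 9→Farahani, Jan 10→Cruz, Jan 11→Mbeki, Jan 12→Ferraro+Cruz, Jan 13→Mbeki, Jan 14→Farahani, Jan 15→Cruz, Jan 16→Ferraro.
Loads: Mbeki 2/2, Farahani 2/2, Ferraro 2/2, Cruz 3/3, Gallo 0/2, Chen 0/2 — all within limits.

Yes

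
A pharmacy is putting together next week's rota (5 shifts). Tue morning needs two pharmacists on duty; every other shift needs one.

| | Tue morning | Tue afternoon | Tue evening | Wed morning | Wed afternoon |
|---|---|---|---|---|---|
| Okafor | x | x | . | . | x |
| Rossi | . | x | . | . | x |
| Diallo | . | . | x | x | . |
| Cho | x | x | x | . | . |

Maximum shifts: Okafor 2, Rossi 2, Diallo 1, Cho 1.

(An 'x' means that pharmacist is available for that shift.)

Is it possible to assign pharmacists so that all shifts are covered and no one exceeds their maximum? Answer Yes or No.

No

Total capacity is 6 and 6 slots are needed, so capacity alone doesn't rule it out.
Shifts {Tue morning, Tue evening, Wed morning} need 4 worker-slots in total, but the pharmacists available for any of those shifts (Okafor, Diallo, and Cho) can supply at most 3 among them. So no valid schedule exists.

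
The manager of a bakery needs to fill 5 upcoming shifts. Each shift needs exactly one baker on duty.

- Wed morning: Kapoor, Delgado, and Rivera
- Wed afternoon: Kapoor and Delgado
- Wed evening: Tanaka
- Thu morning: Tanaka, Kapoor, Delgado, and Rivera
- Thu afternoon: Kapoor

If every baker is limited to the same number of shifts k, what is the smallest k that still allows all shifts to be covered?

With 4 bakers and 5 worker-slots to fill, someone must work at least ⌈5/4⌉ = 2 shifts, so k ≥ 2.
k = 2 works: Wed morning→Delgado, Wed afternoon→Kapoor, Wed evening→Tanaka, Thu morning→Tanaka, Thu afternoon→Kapoor.
Loads: Tanaka 2, Kapoor 2, Delgado 1, Rivera 0 — all ≤ 2.

2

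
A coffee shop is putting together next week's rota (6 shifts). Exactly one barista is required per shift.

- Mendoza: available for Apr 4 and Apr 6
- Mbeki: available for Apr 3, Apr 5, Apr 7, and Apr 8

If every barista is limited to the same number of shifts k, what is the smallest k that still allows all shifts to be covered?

With 2 baristas and 6 worker-slots to fill, someone must work at least ⌈6/2⌉ = 3 shifts, so k ≥ 3.
k = 3 fails: Shifts {Apr 3, Apr 5, Apr 7, Apr 8} need 4 worker-slots in total, but the baristas available for any of those shifts (Mbeki) can supply at most 3 among them. So no valid schedule exists.
k = 4 works: Apr 3→Mbeki, Apr 4→Mendoza, Apr 5→Mbeki, Apr 6→Mendoza, Apr 7→Mbeki, Apr 8→Mbeki.
Loads: Mendoza 2, Mbeki 4 — all ≤ 4.

4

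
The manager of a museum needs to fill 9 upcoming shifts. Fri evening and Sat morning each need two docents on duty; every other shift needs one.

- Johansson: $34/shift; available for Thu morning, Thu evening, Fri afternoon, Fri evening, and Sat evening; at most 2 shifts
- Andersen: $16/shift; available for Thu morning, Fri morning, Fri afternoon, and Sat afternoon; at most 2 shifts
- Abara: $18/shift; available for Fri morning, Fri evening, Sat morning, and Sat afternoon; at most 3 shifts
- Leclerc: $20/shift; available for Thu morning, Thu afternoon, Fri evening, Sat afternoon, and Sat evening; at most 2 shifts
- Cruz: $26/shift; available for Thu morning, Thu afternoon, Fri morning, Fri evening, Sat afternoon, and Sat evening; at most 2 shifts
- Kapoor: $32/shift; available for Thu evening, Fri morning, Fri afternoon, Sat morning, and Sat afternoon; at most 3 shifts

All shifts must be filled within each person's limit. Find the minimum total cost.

Sat morning can only be covered by Abara and Kapoor, so that assignment is forced.
Picking the cheapest available docent for each shift independently would cost $224, but that ignores the shift limits.
An optimal schedule: Thu morning→Andersen, Thu afternoon→Leclerc, Thu evening→Kapoor, Fri morning→Abara, Fri afternoon→Andersen, Fri evening→Abara+Cruz, Sat morning→Abara+Kapoor, Sat afternoon→Cruz, Sat evening→Leclerc.
Total: 16 + 20 + 32 + 18 + 16 + 18 + 26 + 18 + 32 + 26 + 20 = $242.

$242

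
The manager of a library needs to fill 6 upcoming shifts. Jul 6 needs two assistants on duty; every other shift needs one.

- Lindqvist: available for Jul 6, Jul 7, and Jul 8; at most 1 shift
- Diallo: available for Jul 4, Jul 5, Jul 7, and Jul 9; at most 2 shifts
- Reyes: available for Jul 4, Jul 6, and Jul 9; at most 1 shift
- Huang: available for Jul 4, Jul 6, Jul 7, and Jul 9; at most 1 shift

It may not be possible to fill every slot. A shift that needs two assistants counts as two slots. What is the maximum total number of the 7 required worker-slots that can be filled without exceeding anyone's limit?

5

Total capacity across all assistants is 1+2+1+1 = 5, and 7 slots are needed, so at most 5 can be filled.
An assignment achieving 5: Jul 4→Diallo, Jul 5→Diallo, Jul 6→Reyes+Huang, Jul 8→Lindqvist.
Loads: Lindqvist 1/1, Diallo 2/2, Reyes 1/1, Huang 1/1.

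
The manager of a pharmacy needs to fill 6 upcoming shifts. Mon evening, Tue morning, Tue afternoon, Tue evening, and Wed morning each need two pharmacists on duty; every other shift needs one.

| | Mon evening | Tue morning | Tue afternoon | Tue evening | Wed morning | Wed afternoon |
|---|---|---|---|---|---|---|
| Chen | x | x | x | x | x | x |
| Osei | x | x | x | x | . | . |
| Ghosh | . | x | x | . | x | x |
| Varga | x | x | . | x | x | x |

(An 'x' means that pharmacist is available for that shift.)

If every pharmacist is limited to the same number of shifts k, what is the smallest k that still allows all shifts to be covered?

With 4 pharmacists and 11 worker-slots to fill, someone must work at least ⌈11/4⌉ = 3 shifts, so k ≥ 3.
k = 3 works: Mon evening→Chen+Osei, Tue morning→Ghosh+Varga, Tue afternoon→Chen+Osei, Tue evening→Chen+Osei, Wed morning→Ghosh+Varga, Wed afternoon→Ghosh.
Loads: Chen 3, Osei 3, Ghosh 3, Varga 2 — all ≤ 3.

3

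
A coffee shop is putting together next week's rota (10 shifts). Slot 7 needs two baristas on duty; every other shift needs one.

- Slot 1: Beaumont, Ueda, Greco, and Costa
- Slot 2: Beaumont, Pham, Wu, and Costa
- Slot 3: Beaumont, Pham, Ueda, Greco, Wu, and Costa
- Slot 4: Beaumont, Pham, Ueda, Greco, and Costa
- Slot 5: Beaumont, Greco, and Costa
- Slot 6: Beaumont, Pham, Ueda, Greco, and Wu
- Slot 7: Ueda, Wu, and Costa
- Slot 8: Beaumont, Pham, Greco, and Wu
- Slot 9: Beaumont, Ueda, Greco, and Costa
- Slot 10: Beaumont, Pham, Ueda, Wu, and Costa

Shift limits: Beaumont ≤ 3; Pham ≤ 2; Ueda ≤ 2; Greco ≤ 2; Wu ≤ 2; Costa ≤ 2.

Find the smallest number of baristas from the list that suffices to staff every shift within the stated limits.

11 slots to fill and no one can take more than 3, so at least ⌈11/3⌉ = 4 baristas are needed.
Any 4 baristas together have capacity at most 3+2+2+2 = 9 < 11 slots, so 4 can never suffice.
Beaumont, Pham, Ueda, Greco, and Wu alone can cover everything: Slot 1→Beaumont, Slot 2→Beaumont, Slot 3→Greco, Slot 4→Pham, Slot 5→Beaumont, Slot 6→Greco, Slot 7→Ueda+Wu, Slot 8→Pham, Slot 9→Ueda, Slot 10→Wu.

5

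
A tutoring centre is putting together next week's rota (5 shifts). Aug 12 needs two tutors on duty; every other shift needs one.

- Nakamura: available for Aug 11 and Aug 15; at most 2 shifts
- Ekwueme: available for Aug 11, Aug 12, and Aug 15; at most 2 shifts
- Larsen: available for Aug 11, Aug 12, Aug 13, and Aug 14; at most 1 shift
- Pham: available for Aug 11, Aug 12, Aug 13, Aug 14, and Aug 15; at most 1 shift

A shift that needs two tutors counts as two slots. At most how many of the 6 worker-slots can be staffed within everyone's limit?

Total capacity across all tutors is 2+2+1+1 = 6, and 6 slots are needed, so at most 6 can be filled.
Shifts {Aug 12, Aug 13, Aug 14} need 4 slots but only Ekwueme, Larsen, and Pham are available for them, supplying at most 3 — so at least 1 slot must go unfilled.
An assignment achieving 5: Aug 11→Nakamura, Aug 12→Ekwueme, Aug 13→Larsen, Aug 14→Pham, Aug 15→Nakamura.
Loads: Nakamura 2/2, Ekwueme 1/2, Larsen 1/1, Pham 1/1.

5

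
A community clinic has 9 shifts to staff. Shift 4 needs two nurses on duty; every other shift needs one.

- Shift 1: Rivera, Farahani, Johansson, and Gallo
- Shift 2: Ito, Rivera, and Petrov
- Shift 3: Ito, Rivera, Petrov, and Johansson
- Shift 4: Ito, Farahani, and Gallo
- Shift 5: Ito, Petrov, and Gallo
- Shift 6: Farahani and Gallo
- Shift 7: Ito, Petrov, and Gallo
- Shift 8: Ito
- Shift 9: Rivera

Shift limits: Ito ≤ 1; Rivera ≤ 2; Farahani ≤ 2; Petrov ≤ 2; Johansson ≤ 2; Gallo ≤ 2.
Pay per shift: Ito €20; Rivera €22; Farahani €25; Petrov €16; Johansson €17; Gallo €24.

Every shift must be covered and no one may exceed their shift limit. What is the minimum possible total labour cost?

€203

Shift 8 can only be covered by Ito, so that assignment is forced.
Shift 9 can only be covered by Rivera, so that assignment is forced.
Picking the cheapest available nurse for each shift independently would cost €191, but that ignores the shift limits.
An optimal schedule: Shift 1→Johansson, Shift 2→Rivera, Shift 3→Johansson, Shift 4→Gallo+Farahani, Shift 5→Petrov, Shift 6→Gallo, Shift 7→Petrov, Shift 8→Ito, Shift 9→Rivera.
Total: 17 + 22 + 17 + 24 + 25 + 16 + 24 + 16 + 20 + 22 = €203.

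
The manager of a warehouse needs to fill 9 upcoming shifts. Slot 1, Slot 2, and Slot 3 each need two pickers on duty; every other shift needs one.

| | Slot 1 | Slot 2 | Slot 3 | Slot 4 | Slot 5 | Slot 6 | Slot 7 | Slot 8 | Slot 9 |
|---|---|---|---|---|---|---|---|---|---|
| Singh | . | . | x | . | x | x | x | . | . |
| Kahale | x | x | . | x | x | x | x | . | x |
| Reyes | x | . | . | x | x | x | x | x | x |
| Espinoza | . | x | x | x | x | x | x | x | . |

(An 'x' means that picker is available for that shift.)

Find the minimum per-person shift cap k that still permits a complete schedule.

3

With 4 pickers and 12 worker-slots to fill, someone must work at least ⌈12/4⌉ = 3 shifts, so k ≥ 3.
k = 3 works: Slot 1→Kahale+Reyes, Slot 2→Kahale+Espinoza, Slot 3→Singh+Espinoza, Slot 4→Reyes, Slot 5→Singh, Slot 6→Singh, Slot 7→Espinoza, Slot 8→Reyes, Slot 9→Kahale.
Loads: Singh 3, Kahale 3, Reyes 3, Espinoza 3 — all ≤ 3.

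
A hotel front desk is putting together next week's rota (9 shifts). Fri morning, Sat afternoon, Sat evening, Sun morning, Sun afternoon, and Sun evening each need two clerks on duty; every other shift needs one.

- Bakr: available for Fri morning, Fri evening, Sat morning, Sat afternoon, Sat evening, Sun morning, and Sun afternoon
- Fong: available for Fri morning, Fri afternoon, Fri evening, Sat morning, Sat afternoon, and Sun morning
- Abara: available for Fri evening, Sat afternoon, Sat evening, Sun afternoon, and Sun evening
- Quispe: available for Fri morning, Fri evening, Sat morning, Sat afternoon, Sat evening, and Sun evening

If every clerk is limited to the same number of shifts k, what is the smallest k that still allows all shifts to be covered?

4

With 4 clerks and 15 worker-slots to fill, someone must work at least ⌈15/4⌉ = 4 shifts, so k ≥ 4.
k = 4 works: Fri morning→Bakr+Fong, Fri afternoon→Fong, Fri evening→Fong, Sat morning→Bakr, Sat afternoon→Abara+Quispe, Sat evening→Abara+Quispe, Sun morning→Bakr+Fong, Sun afternoon→Bakr+Abara, Sun evening→Abara+Quispe.
Loads: Bakr 4, Fong 4, Abara 4, Quispe 3 — all ≤ 4.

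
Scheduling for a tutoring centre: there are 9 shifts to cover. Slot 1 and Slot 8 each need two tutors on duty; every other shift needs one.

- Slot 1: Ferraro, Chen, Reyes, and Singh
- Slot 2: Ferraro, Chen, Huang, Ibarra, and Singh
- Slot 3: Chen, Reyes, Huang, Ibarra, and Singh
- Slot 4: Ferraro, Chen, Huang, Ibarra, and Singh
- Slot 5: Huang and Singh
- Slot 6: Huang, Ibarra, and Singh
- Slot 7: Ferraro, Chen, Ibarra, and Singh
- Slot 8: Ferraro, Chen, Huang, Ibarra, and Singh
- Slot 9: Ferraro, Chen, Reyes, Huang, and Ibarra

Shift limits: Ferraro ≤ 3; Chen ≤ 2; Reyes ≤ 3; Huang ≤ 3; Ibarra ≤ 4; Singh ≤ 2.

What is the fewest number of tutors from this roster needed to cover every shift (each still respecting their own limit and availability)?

4

11 slots to fill and no one can take more than 4, so at least ⌈11/4⌉ = 3 tutors are needed.
Any 3 tutors together have capacity at most 4+3+3 = 10 < 11 slots, so 3 can never suffice.
Ferraro, Chen, Reyes, and Huang alone can cover everything: Slot 1→Ferraro+Reyes, Slot 2→Ferraro, Slot 3→Reyes, Slot 4→Chen, Slot 5→Huang, Slot 6→Huang, Slot 7→Ferraro, Slot 8→Chen+Huang, Slot 9→Reyes.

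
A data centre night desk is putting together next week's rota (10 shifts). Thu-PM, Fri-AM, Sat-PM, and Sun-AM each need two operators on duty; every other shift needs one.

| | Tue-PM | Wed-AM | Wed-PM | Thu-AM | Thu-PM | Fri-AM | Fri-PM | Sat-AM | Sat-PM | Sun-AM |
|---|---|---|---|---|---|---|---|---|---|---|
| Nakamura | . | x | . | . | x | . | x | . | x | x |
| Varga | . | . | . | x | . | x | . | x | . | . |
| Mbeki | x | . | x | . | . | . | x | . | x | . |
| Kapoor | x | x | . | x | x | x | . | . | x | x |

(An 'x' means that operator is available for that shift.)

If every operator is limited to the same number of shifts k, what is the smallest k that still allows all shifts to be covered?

With 4 operators and 14 worker-slots to fill, someone must work at least ⌈14/4⌉ = 4 shifts, so k ≥ 4.
k = 4 works: Tue-PM→Mbeki, Wed-AM→Nakamura, Wed-PM→Mbeki, Thu-AM→Varga, Thu-PM→Nakamura+Kapoor, Fri-AM→Varga+Kapoor, Fri-PM→Nakamura, Sat-AM→Varga, Sat-PM→Mbeki+Kapoor, Sun-AM→Nakamura+Kapoor.
Loads: Nakamura 4, Varga 3, Mbeki 3, Kapoor 4 — all ≤ 4.

4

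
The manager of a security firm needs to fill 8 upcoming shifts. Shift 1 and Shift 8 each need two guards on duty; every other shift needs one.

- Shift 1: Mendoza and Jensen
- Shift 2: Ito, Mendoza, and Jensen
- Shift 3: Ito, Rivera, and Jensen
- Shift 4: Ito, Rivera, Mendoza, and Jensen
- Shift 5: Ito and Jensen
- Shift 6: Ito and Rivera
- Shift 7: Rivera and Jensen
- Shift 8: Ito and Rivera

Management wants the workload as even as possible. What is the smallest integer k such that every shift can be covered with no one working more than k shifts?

With 4 guards and 10 worker-slots to fill, someone must work at least ⌈10/4⌉ = 3 shifts, so k ≥ 3.
k = 3 works: Shift 1→Mendoza+Jensen, Shift 2→Mendoza, Shift 3→Rivera, Shift 4→Mendoza, Shift 5→Ito, Shift 6→Ito, Shift 7→Rivera, Shift 8→Ito+Rivera.
Loads: Ito 3, Rivera 3, Mendoza 3, Jensen 1 — all ≤ 3.

3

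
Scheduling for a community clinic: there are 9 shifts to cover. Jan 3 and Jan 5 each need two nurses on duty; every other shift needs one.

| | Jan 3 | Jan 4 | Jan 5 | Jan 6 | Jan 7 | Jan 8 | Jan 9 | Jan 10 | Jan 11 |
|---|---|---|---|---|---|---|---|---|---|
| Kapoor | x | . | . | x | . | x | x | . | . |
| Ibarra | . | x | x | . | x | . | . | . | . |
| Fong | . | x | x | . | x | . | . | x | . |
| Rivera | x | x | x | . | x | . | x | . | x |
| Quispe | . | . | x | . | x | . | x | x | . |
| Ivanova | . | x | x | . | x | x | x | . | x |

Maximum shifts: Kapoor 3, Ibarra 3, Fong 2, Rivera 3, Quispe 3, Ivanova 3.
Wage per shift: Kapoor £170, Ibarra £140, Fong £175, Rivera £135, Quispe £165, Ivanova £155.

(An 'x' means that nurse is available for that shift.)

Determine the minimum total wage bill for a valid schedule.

£1640

Jan 3 can only be covered by Kapoor and Rivera, so that assignment is forced.
Jan 6 can only be covered by Kapoor, so that assignment is forced.
Picking the cheapest available nurse for each shift independently would cost £1610, but that ignores the shift limits.
An optimal schedule: Jan 3→Rivera+Kapoor, Jan 4→Ibarra, Jan 5→Ibarra+Ivanova, Jan 6→Kapoor, Jan 7→Ibarra, Jan 8→Ivanova, Jan 9→Rivera, Jan 10→Quispe, Jan 11→Rivera.
Total: 135 + 170 + 140 + 140 + 155 + 170 + 140 + 155 + 135 + 165 + 135 = £1640.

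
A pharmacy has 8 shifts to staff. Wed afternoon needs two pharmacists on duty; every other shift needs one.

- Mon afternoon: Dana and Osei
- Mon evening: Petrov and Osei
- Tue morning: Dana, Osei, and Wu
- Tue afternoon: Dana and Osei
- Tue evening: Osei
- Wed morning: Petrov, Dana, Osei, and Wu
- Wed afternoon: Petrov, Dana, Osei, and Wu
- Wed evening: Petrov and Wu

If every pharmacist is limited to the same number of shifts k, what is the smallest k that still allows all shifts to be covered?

With 4 pharmacists and 9 worker-slots to fill, someone must work at least ⌈9/4⌉ = 3 shifts, so k ≥ 3.
k = 3 works: Mon afternoon→Dana, Mon evening→Petrov, Tue morning→Dana, Tue afternoon→Dana, Tue evening→Osei, Wed morning→Petrov, Wed afternoon→Osei+Wu, Wed evening→Petrov.
Loads: Petrov 3, Dana 3, Osei 2, Wu 1 — all ≤ 3.

3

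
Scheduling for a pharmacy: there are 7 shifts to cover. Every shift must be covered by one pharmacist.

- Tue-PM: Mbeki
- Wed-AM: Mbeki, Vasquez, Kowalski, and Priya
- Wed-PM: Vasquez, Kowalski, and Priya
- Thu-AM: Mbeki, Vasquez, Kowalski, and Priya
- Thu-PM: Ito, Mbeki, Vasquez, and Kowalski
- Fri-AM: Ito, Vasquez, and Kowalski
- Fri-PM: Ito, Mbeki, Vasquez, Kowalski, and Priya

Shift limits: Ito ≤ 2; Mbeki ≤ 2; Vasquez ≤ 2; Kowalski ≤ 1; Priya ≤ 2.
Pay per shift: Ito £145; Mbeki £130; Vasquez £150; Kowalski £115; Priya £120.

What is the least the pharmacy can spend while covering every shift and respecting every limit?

£905

Tue-PM can only be covered by Mbeki, so that assignment is forced.
Picking the cheapest available pharmacist for each shift independently would cost £820, but that ignores the shift limits.
An optimal schedule: Tue-PM→Mbeki, Wed-AM→Priya, Wed-PM→Kowalski, Thu-AM→Priya, Thu-PM→Mbeki, Fri-AM→Ito, Fri-PM→Ito.
Total: 130 + 120 + 115 + 120 + 130 + 145 + 145 = £905.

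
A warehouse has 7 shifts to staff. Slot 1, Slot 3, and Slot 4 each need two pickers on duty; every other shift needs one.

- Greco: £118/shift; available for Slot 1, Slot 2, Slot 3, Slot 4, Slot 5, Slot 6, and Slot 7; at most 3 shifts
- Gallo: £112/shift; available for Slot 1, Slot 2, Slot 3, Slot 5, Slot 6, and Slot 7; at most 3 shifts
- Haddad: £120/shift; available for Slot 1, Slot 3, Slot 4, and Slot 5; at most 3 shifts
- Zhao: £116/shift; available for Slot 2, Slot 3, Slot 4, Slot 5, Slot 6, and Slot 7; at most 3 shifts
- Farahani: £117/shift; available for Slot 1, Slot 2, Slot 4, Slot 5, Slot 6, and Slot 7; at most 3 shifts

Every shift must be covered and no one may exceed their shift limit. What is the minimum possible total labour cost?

£1153

Picking the cheapest available picker for each shift independently would cost £1138, but that ignores the shift limits.
An optimal schedule: Slot 1→Gallo+Farahani, Slot 2→Gallo, Slot 3→Zhao+Greco, Slot 4→Zhao+Farahani, Slot 5→Farahani, Slot 6→Gallo, Slot 7→Zhao.
Total: 112 + 117 + 112 + 116 + 118 + 116 + 117 + 117 + 112 + 116 = £1153.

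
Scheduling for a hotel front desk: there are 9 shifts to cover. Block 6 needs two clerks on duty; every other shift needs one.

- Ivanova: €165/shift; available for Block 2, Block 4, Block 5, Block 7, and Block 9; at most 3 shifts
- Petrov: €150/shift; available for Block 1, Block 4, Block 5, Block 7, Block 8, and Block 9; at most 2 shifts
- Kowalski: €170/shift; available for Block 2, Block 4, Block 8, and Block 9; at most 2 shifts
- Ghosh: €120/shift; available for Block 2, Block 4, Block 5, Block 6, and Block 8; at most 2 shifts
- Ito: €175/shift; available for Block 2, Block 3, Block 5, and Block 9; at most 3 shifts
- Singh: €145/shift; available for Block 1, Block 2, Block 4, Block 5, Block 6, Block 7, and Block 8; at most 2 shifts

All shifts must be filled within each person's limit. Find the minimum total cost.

€1500

Block 3 can only be covered by Ito, so that assignment is forced.
Block 6 can only be covered by Ghosh and Singh, so that assignment is forced.
Picking the cheapest available clerk for each shift independently would cost €1360, but that ignores the shift limits.
An optimal schedule: Block 1→Singh, Block 2→Ivanova, Block 3→Ito, Block 4→Ivanova, Block 5→Ivanova, Block 6→Ghosh+Singh, Block 7→Petrov, Block 8→Ghosh, Block 9→Petrov.
Total: 145 + 165 + 175 + 165 + 165 + 120 + 145 + 150 + 120 + 150 = €1500.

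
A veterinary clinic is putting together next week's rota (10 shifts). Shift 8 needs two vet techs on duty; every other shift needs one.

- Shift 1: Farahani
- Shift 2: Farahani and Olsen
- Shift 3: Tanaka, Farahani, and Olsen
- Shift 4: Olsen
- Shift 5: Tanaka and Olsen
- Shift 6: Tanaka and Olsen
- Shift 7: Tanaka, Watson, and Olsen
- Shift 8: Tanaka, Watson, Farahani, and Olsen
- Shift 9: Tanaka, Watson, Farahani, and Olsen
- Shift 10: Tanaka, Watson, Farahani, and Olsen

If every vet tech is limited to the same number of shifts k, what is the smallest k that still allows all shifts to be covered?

3

With 4 vet techs and 11 worker-slots to fill, someone must work at least ⌈11/4⌉ = 3 shifts, so k ≥ 3.
k = 3 works: Shift 1→Farahani, Shift 2→Farahani, Shift 3→Tanaka, Shift 4→Olsen, Shift 5→Tanaka, Shift 6→Tanaka, Shift 7→Watson, Shift 8→Farahani+Olsen, Shift 9→Watson, Shift 10→Watson.
Loads: Tanaka 3, Watson 3, Farahani 3, Olsen 2 — all ≤ 3.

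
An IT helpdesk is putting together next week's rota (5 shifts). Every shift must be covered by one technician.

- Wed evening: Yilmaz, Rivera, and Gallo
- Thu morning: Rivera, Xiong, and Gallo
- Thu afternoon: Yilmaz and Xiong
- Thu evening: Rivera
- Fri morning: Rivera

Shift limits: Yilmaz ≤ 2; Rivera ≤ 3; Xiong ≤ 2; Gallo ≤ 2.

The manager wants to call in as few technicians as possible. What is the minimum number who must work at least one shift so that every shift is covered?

2

5 slots to fill and no one can take more than 3, so at least ⌈5/3⌉ = 2 technicians are needed.
Yilmaz and Rivera alone can cover everything: Wed evening→Yilmaz, Thu morning→Rivera, Thu afternoon→Yilmaz, Thu evening→Rivera, Fri morning→Rivera.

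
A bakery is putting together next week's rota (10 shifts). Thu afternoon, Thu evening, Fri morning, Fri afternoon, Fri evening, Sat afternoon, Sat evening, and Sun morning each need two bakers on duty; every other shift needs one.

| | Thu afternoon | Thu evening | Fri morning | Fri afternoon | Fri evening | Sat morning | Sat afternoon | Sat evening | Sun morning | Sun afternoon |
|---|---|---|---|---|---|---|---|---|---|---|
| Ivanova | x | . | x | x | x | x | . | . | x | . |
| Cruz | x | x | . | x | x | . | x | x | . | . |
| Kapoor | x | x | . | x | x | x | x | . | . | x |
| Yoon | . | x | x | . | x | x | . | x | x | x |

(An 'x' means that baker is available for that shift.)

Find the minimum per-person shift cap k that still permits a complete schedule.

With 4 bakers and 18 worker-slots to fill, someone must work at least ⌈18/4⌉ = 5 shifts, so k ≥ 5.
k = 5 works: Thu afternoon→Ivanova+Cruz, Thu evening→Cruz+Kapoor, Fri morning→Ivanova+Yoon, Fri afternoon→Ivanova+Cruz, Fri evening→Kapoor+Yoon, Sat morning→Ivanova, Sat afternoon→Cruz+Kapoor, Sat evening→Cruz+Yoon, Sun morning→Ivanova+Yoon, Sun afternoon→Kapoor.
Loads: Ivanova 5, Cruz 5, Kapoor 4, Yoon 4 — all ≤ 5.

5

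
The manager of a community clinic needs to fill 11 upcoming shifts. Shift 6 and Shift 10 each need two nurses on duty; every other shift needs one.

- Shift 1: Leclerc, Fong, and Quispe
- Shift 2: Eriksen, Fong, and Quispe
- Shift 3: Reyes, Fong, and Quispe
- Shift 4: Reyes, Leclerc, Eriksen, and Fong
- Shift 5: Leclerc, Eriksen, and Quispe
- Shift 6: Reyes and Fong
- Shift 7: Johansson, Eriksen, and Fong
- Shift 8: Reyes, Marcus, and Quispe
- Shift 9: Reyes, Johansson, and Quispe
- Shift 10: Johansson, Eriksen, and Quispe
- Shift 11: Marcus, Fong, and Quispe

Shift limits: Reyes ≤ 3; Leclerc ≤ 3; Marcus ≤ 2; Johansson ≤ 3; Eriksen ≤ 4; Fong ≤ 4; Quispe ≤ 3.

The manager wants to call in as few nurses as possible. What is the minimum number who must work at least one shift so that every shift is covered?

13 slots to fill and no one can take more than 4, so at least ⌈13/4⌉ = 4 nurses are needed.
Reyes, Johansson, Eriksen, and Fong alone can cover everything: Shift 1→Fong, Shift 2→Eriksen, Shift 3→Reyes, Shift 4→Eriksen, Shift 5→Eriksen, Shift 6→Reyes+Fong, Shift 7→Johansson, Shift 8→Reyes, Shift 9→Johansson, Shift 10→Johansson+Eriksen, Shift 11→Fong.

4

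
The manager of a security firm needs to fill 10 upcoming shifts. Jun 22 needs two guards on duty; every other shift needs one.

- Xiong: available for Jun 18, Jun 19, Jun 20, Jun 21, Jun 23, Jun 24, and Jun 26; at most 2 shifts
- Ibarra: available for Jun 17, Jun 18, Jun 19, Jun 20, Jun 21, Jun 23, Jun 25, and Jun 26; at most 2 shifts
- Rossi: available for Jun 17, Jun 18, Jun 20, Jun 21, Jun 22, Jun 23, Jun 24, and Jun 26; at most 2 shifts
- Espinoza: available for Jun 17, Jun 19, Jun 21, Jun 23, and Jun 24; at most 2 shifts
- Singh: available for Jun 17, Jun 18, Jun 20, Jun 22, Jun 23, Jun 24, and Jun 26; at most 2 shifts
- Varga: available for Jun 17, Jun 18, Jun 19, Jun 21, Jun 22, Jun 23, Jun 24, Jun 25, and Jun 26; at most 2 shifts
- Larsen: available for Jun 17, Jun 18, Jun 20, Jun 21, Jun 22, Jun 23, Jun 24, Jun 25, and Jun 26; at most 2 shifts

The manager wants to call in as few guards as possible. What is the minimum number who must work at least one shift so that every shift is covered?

11 slots to fill and no one can take more than 2, so at least ⌈11/2⌉ = 6 guards are needed.
Xiong, Ibarra, Rossi, Espinoza, Singh, and Varga alone can cover everything: Jun 17→Ibarra, Jun 18→Rossi, Jun 19→Xiong, Jun 20→Xiong, Jun 21→Espinoza, Jun 22→Rossi+Singh, Jun 23→Varga, Jun 24→Espinoza, Jun 25→Ibarra, Jun 26→Singh.

6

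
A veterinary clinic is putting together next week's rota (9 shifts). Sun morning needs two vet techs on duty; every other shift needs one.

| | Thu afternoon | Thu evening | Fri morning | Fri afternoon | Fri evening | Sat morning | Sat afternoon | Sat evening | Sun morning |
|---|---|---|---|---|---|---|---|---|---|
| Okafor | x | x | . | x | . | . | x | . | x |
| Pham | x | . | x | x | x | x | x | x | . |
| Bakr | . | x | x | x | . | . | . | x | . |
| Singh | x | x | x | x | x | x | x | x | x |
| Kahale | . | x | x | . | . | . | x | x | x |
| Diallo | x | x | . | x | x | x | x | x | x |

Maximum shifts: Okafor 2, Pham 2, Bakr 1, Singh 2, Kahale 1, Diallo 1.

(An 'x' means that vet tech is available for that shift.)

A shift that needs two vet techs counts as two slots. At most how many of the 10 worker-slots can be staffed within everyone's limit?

9

Total capacity across all vet techs is 2+2+1+2+1+1 = 9, and 10 slots are needed, so at most 9 can be filled.
An assignment achieving 9: Thu afternoon→Okafor, Thu evening→Singh, Fri morning→Bakr, Fri afternoon→Diallo, Fri evening→Pham, Sat morning→Pham, Sat afternoon→Kahale, Sun morning→Okafor+Singh.
Loads: Okafor 2/2, Pham 2/2, Bakr 1/1, Singh 2/2, Kahale 1/1, Diallo 1/1.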